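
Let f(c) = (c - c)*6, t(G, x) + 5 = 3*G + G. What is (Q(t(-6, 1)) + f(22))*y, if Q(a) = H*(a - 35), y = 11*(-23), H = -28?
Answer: -453376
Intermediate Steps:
y = -253
t(G, x) = -5 + 4*G (t(G, x) = -5 + (3*G + G) = -5 + 4*G)
Q(a) = 980 - 28*a (Q(a) = -28*(a - 35) = -28*(-35 + a) = 980 - 28*a)
f(c) = 0 (f(c) = 0*6 = 0)
(Q(t(-6, 1)) + f(22))*y = ((980 - 28*(-5 + 4*(-6))) + 0)*(-253) = ((980 - 28*(-5 - 24)) + 0)*(-253) = ((980 - 28*(-29)) + 0)*(-253) = ((980 + 812) + 0)*(-253) = (1792 + 0)*(-253) = 1792*(-253) = -453376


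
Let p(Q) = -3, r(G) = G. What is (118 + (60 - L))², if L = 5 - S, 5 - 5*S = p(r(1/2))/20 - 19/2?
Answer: 309513649/10000 ≈ 30951.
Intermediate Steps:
S = 293/100 (S = 1 - (-3/20 - 19/2)/5 = 1 - ⅕*(-193/20) = 1 + 193/100 = 293/100 ≈ 2.9300)
L = 207/100 (L = 5 - 1*293/100 = 5 - 293/100 = 207/100 ≈ 2.0700)
(118 + (60 - L))² = (118 + (60 - 1*207/100))² = (118 + (60 - 207/100))² = (118 + 5793/100)² = (17593/100)² = 309513649/10000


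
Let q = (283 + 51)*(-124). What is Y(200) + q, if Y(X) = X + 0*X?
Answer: -41216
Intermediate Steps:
q = -41416 (q = 334*(-124) = -41416)
Y(X) = X (Y(X) = X + 0 = X)
Y(200) + q = 200 - 41416 = -41216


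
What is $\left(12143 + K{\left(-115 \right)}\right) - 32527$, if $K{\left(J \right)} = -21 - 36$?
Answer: $-20441$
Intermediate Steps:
$K{\left(J \right)} = -57$
$\left(12143 + K{\left(-115 \right)}\right) - 32527 = \left(12143 - 57\right) - 32527 = 12086 - 32527 = -20441$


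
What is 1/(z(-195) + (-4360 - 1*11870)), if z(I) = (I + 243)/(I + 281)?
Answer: -43/697866 ≈ -6.1616e-5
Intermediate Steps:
z(I) = (243 + I)/(281 + I)
1/(z(-195) + (-4360 - 1*11870)) = 1/((243 - 195)/(281 - 195) + (-4360 - 1*11870)) = 1/(48/86 + (-4360 - 11870)) = 1/((1/86)*48 - 16230) = 1/(24/43 - 16230) = 1/(-697866/43) = -43/697866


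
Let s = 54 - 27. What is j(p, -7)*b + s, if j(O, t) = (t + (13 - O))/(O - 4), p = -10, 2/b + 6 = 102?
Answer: 1133/42 ≈ 26.976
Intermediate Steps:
b = 1/48 (b = 2/(-6 + 102) = 2/96 = 2*(1/96) = 1/48 ≈ 0.020833)
j(O, t) = (13 + t - O)/(-4 + O)
s = 27
j(p, -7)*b + s = ((13 - 7 - 1*(-10))/(-4 - 10))*(1/48) + 27 = ((13 - 7 + 10)/(-14))*(1/48) + 27 = -1/14*16*(1/48) + 27 = -8/7*1/48 + 27 = -1/42 + 27 = 1133/42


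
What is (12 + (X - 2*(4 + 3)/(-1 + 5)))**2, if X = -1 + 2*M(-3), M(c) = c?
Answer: 9/4 ≈ 2.2500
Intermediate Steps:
X = -7 (X = -1 + 2*(-3) = -1 - 6 = -7)
(12 + (X - 2*(4 + 3)/(-1 + 5)))**2 = (12 + (-7 - 2*(4 + 3)/(-1 + 5)))**2 = (12 + (-7 - 14/4))**2 = (12 + (-7 - 2*7/4))**2 = (12 + (-7 - 7/2))**2 = (12 - 21/2)**2 = (3/2)**2 = 9/4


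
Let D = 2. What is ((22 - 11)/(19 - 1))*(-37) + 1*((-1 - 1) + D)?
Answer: -407/18 ≈ -22.611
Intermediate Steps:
((22 - 11)/(19 - 1))*(-37) + 1*((-1 - 1) + D) = ((22 - 11)/(19 - 1))*(-37) + 1*((-1 - 1) + 2) = (11/18)*(-37) + 1*(-2 + 2) = (11*(1/18))*(-37) + 1*0 = (11/18)*(-37) + 0 = -407/18 + 0 = -407/18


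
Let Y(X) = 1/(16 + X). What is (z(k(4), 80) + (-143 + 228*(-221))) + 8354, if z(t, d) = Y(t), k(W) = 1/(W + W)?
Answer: -5440825/129 ≈ -42177.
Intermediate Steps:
k(W) = 1/(2*W)
z(t, d) = 1/(16 + t)
(z(k(4), 80) + (-143 + 228*(-221))) + 8354 = (1/(16 + (½)/4) + (-143 + 228*(-221))) + 8354 = (1/(16 + (½)*(¼)) + (-143 - 50388)) + 8354 = (1/(16 + ⅛) - 50531) + 8354 = (1/(129/8) - 50531) + 8354 = (8/129 - 50531) + 8354 = -6518491/129 + 8354 = -5440825/129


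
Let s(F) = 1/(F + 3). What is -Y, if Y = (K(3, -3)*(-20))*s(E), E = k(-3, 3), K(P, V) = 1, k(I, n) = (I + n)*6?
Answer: 20/3 ≈ 6.6667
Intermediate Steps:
k(I, n) = 6*I + 6*n
E = 0 (E = 6*(-3) + 6*3 = -18 + 18 = 0)
s(F) = 1/(3 + F)
Y = -20/3 (Y = (1*(-20))/(3 + 0) = -20/3 ≈ -6.6667)
-Y = -1*(-20/3) = 20/3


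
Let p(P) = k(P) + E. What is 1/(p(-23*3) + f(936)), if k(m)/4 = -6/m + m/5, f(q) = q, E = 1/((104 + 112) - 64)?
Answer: 17480/15402579 ≈ 0.0011349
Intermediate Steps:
E = 1/152 (E = 1/(216 - 64) = 1/152 ≈ 0.0065789)
k(m) = -24/m + 4*m/5 (k(m) = 4*(-6/m + m/5) = -24/m + 4*m/5)
p(P) = 1/152 - 24/P + 4*P/5 (p(P) = (-24/P + 4*P/5) + 1/152 = 1/152 - 24/P + 4*P/5)
1/(p(-23*3) + f(936)) = 1/((-18240 + (-23*3)*(5 + 608*(-23*3)))/(760*((-23*3))) + 936) = 1/((1/760)*(-18240 - 69*(5 + 608*(-69)))/(-69) + 936) = 1/((1/760)*(-1/69)*(-18240 - 69*(5 - 41952)) + 936) = 1/((1/760)*(-1/69)*(-18240 - 69*(-41947)) + 936) = 1/((1/760)*(-1/69)*(-18240 + 2894343) + 936) = 1/((1/760)*(-1/69)*2876103 + 936) = 1/(-958701/17480 + 936) = 1/(15402579/17480) = 17480/15402579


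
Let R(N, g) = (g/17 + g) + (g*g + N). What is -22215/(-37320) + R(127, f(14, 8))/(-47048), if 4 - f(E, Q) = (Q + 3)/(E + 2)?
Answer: 37713390641/63678150656 ≈ 0.59225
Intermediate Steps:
f(E, Q) = 4 - (3 + Q)/(2 + E) (f(E, Q) = 4 - (Q + 3)/(E + 2) = 4 - (3 + Q)/(2 + E))
R(N, g) = N + g² + 18*g/17 (R(N, g) = (g*(1/17) + g) + (g² + N) = (g/17 + g) + (N + g²) = 18*g/17 + (N + g²) = N + g² + 18*g/17)
-22215/(-37320) + R(127, f(14, 8))/(-47048) = -22215/(-37320) + (127 + ((5 - 1*8 + 4*14)/(2 + 14))² + 18*((5 - 1*8 + 4*14)/(2 + 14))/17)/(-47048) = -22215*(-1/37320) + (127 + ((5 - 8 + 56)/16)² + 18*((5 - 8 + 56)/16)/17)*(-1/47048) = 1481/2488 + (127 + ((1/16)*53)² + 18*((1/16)*53)/17)*(-1/47048) = 1481/2488 + (127 + (53/16)² + (18/17)*(53/16))*(-1/47048) = 1481/2488 + (127 + 2809/256 + 477/136)*(-1/47048) = 1481/2488 + (615721/4352)*(-1/47048) = 1481/2488 - 615721/204752896 = 37713390641/63678150656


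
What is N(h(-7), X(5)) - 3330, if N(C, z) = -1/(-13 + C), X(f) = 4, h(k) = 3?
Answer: -33299/10 ≈ -3329.9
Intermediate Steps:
N(h(-7), X(5)) - 3330 = -1/(-13 + 3) - 3330 = -1/(-10) - 3330 = -1*(-⅒) - 3330 = ⅒ - 3330 = -33299/10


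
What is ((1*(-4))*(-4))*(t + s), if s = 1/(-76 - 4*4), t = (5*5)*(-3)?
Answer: -27604/23 ≈ -1200.2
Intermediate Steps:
t = -75 (t = 25*(-3) = -75)
s = -1/92 (s = 1/(-76 - 16) = 1/(-92) = -1/92 ≈ -0.010870)
((1*(-4))*(-4))*(t + s) = ((1*(-4))*(-4))*(-75 - 1/92) = -4*(-4)*(-6901/92) = 16*(-6901/92) = -27604/23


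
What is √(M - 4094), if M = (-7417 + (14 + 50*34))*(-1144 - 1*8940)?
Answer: √57504958 ≈ 7583.2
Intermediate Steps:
M = 57509052 (M = (-7417 + (14 + 1700))*(-1144 - 8940) = (-7417 + 1714)*(-10084) = -5703*(-10084) = 57509052)
√(M - 4094) = √(57509052 - 4094) = √57504958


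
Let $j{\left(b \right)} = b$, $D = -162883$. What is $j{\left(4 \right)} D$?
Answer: $-651532$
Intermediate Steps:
$j{\left(4 \right)} D = 4 \left(-162883\right) = -651532$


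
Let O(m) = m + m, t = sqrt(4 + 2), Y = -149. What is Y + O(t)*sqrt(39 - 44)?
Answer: -149 + 2*I*sqrt(30) ≈ -149.0 + 10.954*I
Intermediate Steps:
t = sqrt(6) ≈ 2.4495
O(m) = 2*m
Y + O(t)*sqrt(39 - 44) = -149 + (2*sqrt(6))*sqrt(39 - 44) = -149 + (2*sqrt(6))*sqrt(-5) = -149 + (2*sqrt(6))*(I*sqrt(5)) = -149 + 2*I*sqrt(30)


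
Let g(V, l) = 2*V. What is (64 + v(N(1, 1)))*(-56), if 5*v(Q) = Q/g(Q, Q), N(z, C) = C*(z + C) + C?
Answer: -17948/5 ≈ -3589.6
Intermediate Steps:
N(z, C) = C + C*(C + z) (N(z, C) = C*(C + z) + C = C + C*(C + z))
v(Q) = ⅒ (v(Q) = (Q/((2*Q)))/5 = (Q*(1/(2*Q)))/5 = (⅕)*(½) = ⅒)
(64 + v(N(1, 1)))*(-56) = (64 + ⅒)*(-56) = (641/10)*(-56) = -17948/5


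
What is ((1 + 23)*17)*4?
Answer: 1632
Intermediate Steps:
((1 + 23)*17)*4 = (24*17)*4 = 408*4 = 1632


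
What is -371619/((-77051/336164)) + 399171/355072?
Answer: 2334598701559467/1439929088 ≈ 1.6213e+6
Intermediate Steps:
-371619/((-77051/336164)) + 399171/355072 = -371619/((-77051*1/336164)) + 399171*(1/355072) = -371619/(-77051/336164) + 21009/18688 = -371619*(-336164/77051) + 21009/18688 = 124924929516/77051 + 21009/18688 = 2334598701559467/1439929088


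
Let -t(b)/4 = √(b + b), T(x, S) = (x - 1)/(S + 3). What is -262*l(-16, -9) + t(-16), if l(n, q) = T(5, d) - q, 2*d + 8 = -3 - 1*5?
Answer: -10742/5 - 16*I*√2 ≈ -2148.4 - 22.627*I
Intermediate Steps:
d = -8 (d = -4 + (-3 - 1*5)/2 = -4 + (-3 - 5)/2 = -4 + (½)*(-8) = -4 - 4 = -8)
T(x, S) = (-1 + x)/(3 + S)
t(b) = -4*√2*√b (t(b) = -4*√(b + b) = -4*√2*√b)
l(n, q) = -⅘ - q (l(n, q) = (-1 + 5)/(3 - 8) - q = 4/(-5) - q = -⅕*4 - q = -⅘ - q)
-262*l(-16, -9) + t(-16) = -262*(-⅘ - 1*(-9)) - 4*√2*√(-16) = -262*(-⅘ + 9) - 4*√2*4*I = -262*41/5 - 16*I*√2 = -10742/5 - 16*I*√2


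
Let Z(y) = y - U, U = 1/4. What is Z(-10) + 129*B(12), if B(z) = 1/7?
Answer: 229/28 ≈ 8.1786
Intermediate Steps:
U = 1/4 ≈ 0.25000
B(z) = 1/7
Z(y) = -1/4 + y (Z(y) = y - 1*1/4 = y - 1/4 = -1/4 + y)
Z(-10) + 129*B(12) = (-1/4 - 10) + 129*(1/7) = -41/4 + 129/7 = 229/28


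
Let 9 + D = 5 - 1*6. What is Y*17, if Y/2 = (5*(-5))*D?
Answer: 8500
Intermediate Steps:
D = -10 (D = -9 + (5 - 1*6) = -9 + (5 - 6) = -9 - 1 = -10)
Y = 500 (Y = 2*((5*(-5))*(-10)) = 2*(-25*(-10)) = 2*250 = 500)
Y*17 = 500*17 = 8500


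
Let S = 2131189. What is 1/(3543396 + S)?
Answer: 1/5674585 ≈ 1.7622e-7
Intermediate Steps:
1/(3543396 + S) = 1/(3543396 + 2131189) = 1/5674585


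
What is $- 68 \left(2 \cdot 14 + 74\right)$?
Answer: $-6936$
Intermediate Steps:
$- 68 \left(2 \cdot 14 + 74\right) = - 68 \left(28 + 74\right) = \left(-68\right) 102 = -6936$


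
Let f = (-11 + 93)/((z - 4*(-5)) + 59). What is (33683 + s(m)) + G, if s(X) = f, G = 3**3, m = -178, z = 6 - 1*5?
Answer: 1348441/40 ≈ 33711.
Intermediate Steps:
z = 1 (z = 6 - 5 = 1)
G = 27
f = 41/40 (f = (-11 + 93)/((1 - 4*(-5)) + 59) = 82/((1 + 20) + 59) = 82/(21 + 59) = 82/80 = 82*(1/80) = 41/40 ≈ 1.0250)
s(X) = 41/40
(33683 + s(m)) + G = (33683 + 41/40) + 27 = 1347361/40 + 27 = 1348441/40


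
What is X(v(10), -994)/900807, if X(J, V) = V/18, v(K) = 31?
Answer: -497/8107263 ≈ -6.1303e-5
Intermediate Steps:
X(J, V) = V/18 (X(J, V) = V*(1/18) = V/18)
X(v(10), -994)/900807 = ((1/18)*(-994))/900807 = -497/9*1/900807 = -497/8107263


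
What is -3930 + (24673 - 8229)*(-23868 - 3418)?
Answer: -448694914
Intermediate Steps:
-3930 + (24673 - 8229)*(-23868 - 3418) = -3930 + 16444*(-27286) = -3930 - 448690984 = -448694914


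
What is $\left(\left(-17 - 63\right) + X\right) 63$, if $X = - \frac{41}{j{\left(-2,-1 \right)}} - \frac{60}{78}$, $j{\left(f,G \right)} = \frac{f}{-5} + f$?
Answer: $- \frac{361305}{104} \approx -3474.1$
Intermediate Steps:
$j{\left(f,G \right)} = \frac{4 f}{5}$ ($j{\left(f,G \right)} = - \frac{f}{5} + f = \frac{4 f}{5}$)
$X = \frac{2585}{104}$ ($X = - \frac{41}{\frac{4}{5} \left(-2\right)} - \frac{60}{78} = - \frac{41}{- \frac{8}{5}} - \frac{10}{13} = \left(-41\right) \left(- \frac{5}{8}\right) - \frac{10}{13} = \frac{205}{8} - \frac{10}{13} = \frac{2585}{104} \approx 24.856$)
$\left(\left(-17 - 63\right) + X\right) 63 = \left(\left(-17 - 63\right) + \frac{2585}{104}\right) 63 = \left(-80 + \frac{2585}{104}\right) 63 = \left(- \frac{5735}{104}\right) 63 = - \frac{361305}{104}$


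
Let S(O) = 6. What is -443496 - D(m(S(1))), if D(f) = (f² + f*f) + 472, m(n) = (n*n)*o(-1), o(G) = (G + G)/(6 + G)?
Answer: -11109568/25 ≈ -4.4438e+5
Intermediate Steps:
o(G) = 2*G/(6 + G) (o(G) = (2*G)/(6 + G) = 2*G/(6 + G))
m(n) = -2*n²/5 (m(n) = (n*n)*(2*(-1)/(6 - 1)) = n²*(2*(-1)/5) = n²*(2*(-1)*(⅕)) = n²*(-⅖) = -2*n²/5)
D(f) = 472 + 2*f² (D(f) = (f² + f²) + 472 = 2*f² + 472 = 472 + 2*f²)
-443496 - D(m(S(1))) = -443496 - (472 + 2*(-⅖*6²)²) = -443496 - (472 + 2*(-⅖*36)²) = -443496 - (472 + 2*(-72/5)²) = -443496 - (472 + 2*(5184/25)) = -443496 - (472 + 10368/25) = -443496 - 1*22168/25 = -443496 - 22168/25 = -11109568/25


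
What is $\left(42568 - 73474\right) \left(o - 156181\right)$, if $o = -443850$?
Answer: $18544558086$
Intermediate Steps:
$\left(42568 - 73474\right) \left(o - 156181\right) = \left(42568 - 73474\right) \left(-443850 - 156181\right) = \left(-30906\right) \left(-600031\right) = 18544558086$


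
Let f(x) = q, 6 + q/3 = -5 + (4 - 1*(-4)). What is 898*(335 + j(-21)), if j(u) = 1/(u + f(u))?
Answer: 4512001/15 ≈ 3.0080e+5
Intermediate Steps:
q = -9 (q = -18 + 3*(-5 + (4 - 1*(-4))) = -18 + 3*(-5 + (4 + 4)) = -18 + 3*(-5 + 8) = -18 + 3*3 = -18 + 9 = -9)
f(x) = -9
j(u) = 1/(-9 + u) (j(u) = 1/(u - 9) = 1/(-9 + u))
898*(335 + j(-21)) = 898*(335 + 1/(-9 - 21)) = 898*(335 + 1/(-30)) = 898*(335 - 1/30) = 898*(10049/30) = 4512001/15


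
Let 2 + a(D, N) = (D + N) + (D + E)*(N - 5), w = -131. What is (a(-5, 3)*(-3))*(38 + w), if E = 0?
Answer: 1674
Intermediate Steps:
a(D, N) = -2 + D + N + D*(-5 + N) (a(D, N) = -2 + ((D + N) + (D + 0)*(N - 5)) = -2 + ((D + N) + D*(-5 + N)) = -2 + (D + N + D*(-5 + N)) = -2 + D + N + D*(-5 + N))
(a(-5, 3)*(-3))*(38 + w) = ((-2 + 3 - 4*(-5) - 5*3)*(-3))*(38 - 131) = ((-2 + 3 + 20 - 15)*(-3))*(-93) = (6*(-3))*(-93) = -18*(-93) = 1674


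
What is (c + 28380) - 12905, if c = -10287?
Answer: 5188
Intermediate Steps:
(c + 28380) - 12905 = (-10287 + 28380) - 12905 = 18093 - 12905 = 5188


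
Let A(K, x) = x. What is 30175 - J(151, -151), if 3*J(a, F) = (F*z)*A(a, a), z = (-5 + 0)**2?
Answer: 660550/3 ≈ 2.2018e+5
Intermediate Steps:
z = 25 (z = (-5)**2 = 25)
J(a, F) = 25*F*a/3 (J(a, F) = ((F*25)*a)/3 = ((25*F)*a)/3 = (25*F*a)/3 = 25*F*a/3)
30175 - J(151, -151) = 30175 - 25*(-151)*151/3 = 30175 - 1*(-570025/3) = 30175 + 570025/3 = 660550/3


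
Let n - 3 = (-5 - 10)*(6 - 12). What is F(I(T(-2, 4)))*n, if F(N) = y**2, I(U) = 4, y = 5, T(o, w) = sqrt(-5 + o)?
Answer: 2325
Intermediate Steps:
F(N) = 25 (F(N) = 5**2 = 25)
n = 93 (n = 3 + (-5 - 10)*(6 - 12) = 3 - 15*(-6) = 3 + 90 = 93)
F(I(T(-2, 4)))*n = 25*93 = 2325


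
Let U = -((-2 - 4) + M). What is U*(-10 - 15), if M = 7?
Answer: 25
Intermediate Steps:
U = -1 (U = -((-2 - 4) + 7) = -(-6 + 7) = -1*1 = -1)
U*(-10 - 15) = -(-10 - 15) = -1*(-25) = 25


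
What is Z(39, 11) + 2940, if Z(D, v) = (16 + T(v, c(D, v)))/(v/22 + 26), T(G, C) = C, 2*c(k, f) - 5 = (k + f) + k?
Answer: 155946/53 ≈ 2942.4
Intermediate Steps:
c(k, f) = 5/2 + k + f/2 (c(k, f) = 5/2 + ((k + f) + k)/2 = 5/2 + ((f + k) + k)/2 = 5/2 + (f + 2*k)/2 = 5/2 + (k + f/2) = 5/2 + k + f/2)
Z(D, v) = (37/2 + D + v/2)/(26 + v/22) (Z(D, v) = (16 + (5/2 + D + v/2))/(v/22 + 26) = (37/2 + D + v/2)/(v*(1/22) + 26) = (37/2 + D + v/2)/(v/22 + 26) = (37/2 + D + v/2)/(26 + v/22))
Z(39, 11) + 2940 = 11*(37 + 11 + 2*39)/(572 + 11) + 2940 = 11*(37 + 11 + 78)/583 + 2940 = 11*(1/583)*126 + 2940 = 126/53 + 2940 = 155946/53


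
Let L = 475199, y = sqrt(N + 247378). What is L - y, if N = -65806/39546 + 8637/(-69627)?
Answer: 475199 - 146*sqrt(9508112122246)/905151 ≈ 4.7470e+5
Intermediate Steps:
N = -63120938/35300889 (N = -65806*1/39546 + 8637*(-1/69627) = -2531/1521 - 2879/23209 = -63120938/35300889 ≈ -1.7881)
y = 146*sqrt(9508112122246)/905151 (y = sqrt(-63120938/35300889 + 247378) = sqrt(8732600198104/35300889) = 146*sqrt(9508112122246)/905151 ≈ 497.37)
L - y = 475199 - 146*sqrt(9508112122246)/905151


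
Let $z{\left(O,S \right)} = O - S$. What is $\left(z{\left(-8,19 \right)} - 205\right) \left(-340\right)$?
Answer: $78880$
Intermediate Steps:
$\left(z{\left(-8,19 \right)} - 205\right) \left(-340\right) = \left(\left(-8 - 19\right) - 205\right) \left(-340\right) = \left(-27 - 205\right) \left(-340\right) = \left(-232\right) \left(-340\right) = 78880$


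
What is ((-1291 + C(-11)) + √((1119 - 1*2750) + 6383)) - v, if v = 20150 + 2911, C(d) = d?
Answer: -24363 + 12*√33 ≈ -24294.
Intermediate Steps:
v = 23061
((-1291 + C(-11)) + √((1119 - 1*2750) + 6383)) - v = ((-1291 - 11) + √((1119 - 1*2750) + 6383)) - 1*23061 = (-1302 + √((1119 - 2750) + 6383)) - 23061 = (-1302 + √(-1631 + 6383)) - 23061 = (-1302 + √4752) - 23061 = (-1302 + 12*√33) - 23061 = -24363 + 12*√33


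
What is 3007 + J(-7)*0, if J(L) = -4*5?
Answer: 3007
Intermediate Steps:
J(L) = -20
3007 + J(-7)*0 = 3007 - 20*0 = 3007 + 0 = 3007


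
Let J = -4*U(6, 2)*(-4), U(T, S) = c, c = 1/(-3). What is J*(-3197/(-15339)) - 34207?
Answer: -1574154671/46017 ≈ -34208.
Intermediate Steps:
c = -1/3 (c = 1*(-1/3) = -1/3 ≈ -0.33333)
U(T, S) = -1/3
J = -16/3 (J = -4*(-1/3)*(-4) = (4/3)*(-4) = -16/3 ≈ -5.3333)
J*(-3197/(-15339)) - 34207 = -(-51152)/(3*(-15339)) - 34207 = -(-51152)*(-1)/(3*15339) - 34207 = -16/3*3197/15339 - 34207 = -51152/46017 - 34207 = -1574154671/46017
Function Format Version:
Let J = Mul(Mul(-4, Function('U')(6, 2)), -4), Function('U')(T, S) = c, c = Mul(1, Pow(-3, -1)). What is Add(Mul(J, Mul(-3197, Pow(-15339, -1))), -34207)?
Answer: Rational(-1574154671, 46017) ≈ -34208.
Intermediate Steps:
c = Rational(-1, 3) (c = Mul(1, Rational(-1, 3)) = Rational(-1, 3) ≈ -0.33333)
Function('U')(T, S) = Rational(-1, 3)
J = Rational(-16, 3) (J = Mul(Mul(-4, Rational(-1, 3)), -4) = Mul(Rational(4, 3), -4) = Rational(-16, 3) ≈ -5.3333)
Add(Mul(J, Mul(-3197, Pow(-15339, -1))), -34207) = Add(Mul(Rational(-16, 3), Mul(-3197, Pow(-15339, -1))), -34207) = Add(Mul(Rational(-16, 3), Mul(-3197, Rational(-1, 15339))), -34207) = Add(Mul(Rational(-16, 3), Rational(3197, 15339)), -34207) = Add(Rational(-51152, 46017), -34207) = Rational(-1574154671, 46017)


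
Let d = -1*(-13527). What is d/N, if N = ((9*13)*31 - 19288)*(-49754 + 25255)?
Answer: 13527/383678839 ≈ 3.5256e-5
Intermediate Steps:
N = 383678839 (N = (117*31 - 19288)*(-24499) = (3627 - 19288)*(-24499) = -15661*(-24499) = 383678839)
d = 13527
d/N = 13527/383678839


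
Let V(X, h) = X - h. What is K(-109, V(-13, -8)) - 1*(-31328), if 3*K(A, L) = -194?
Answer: 93790/3 ≈ 31263.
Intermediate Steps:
K(A, L) = -194/3 (K(A, L) = (⅓)*(-194) = -194/3)
K(-109, V(-13, -8)) - 1*(-31328) = -194/3 - 1*(-31328) = -194/3 + 31328 = 93790/3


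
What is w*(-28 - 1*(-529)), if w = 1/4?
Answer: 501/4 ≈ 125.25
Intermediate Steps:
w = 1/4 ≈ 0.25000
w*(-28 - 1*(-529)) = (-28 - 1*(-529))/4 = (-28 + 529)/4 = (1/4)*501 = 501/4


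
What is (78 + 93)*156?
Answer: 26676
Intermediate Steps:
(78 + 93)*156 = 171*156 = 26676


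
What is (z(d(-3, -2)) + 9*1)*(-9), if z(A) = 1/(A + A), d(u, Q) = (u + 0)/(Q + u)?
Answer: -177/2 ≈ -88.500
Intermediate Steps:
d(u, Q) = u/(Q + u)
z(A) = 1/(2*A)
(z(d(-3, -2)) + 9*1)*(-9) = (1/(2*((-3/(-2 - 3)))) + 9*1)*(-9) = (1/(2*((-3/(-5)))) + 9)*(-9) = (1/(2*((-3*(-⅕)))) + 9)*(-9) = (1/(2*(⅗)) + 9)*(-9) = ((½)*(5/3) + 9)*(-9) = (⅚ + 9)*(-9) = (59/6)*(-9) = -177/2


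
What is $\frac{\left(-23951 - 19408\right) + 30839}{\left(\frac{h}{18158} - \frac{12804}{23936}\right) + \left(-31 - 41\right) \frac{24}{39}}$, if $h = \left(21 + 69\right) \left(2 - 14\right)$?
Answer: $\frac{803867733760}{2883014913} \approx 278.83$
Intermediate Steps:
$h = -1080$ ($h = 90 \left(2 - 14\right) = 90 \left(-12\right) = -1080$)
$\frac{\left(-23951 - 19408\right) + 30839}{\left(\frac{h}{18158} - \frac{12804}{23936}\right) + \left(-31 - 41\right) \frac{24}{39}} = \frac{\left(-23951 - 19408\right) + 30839}{\left(- \frac{1080}{18158} - \frac{12804}{23936}\right) + \left(-31 - 41\right) \frac{24}{39}} = \frac{\left(-23951 - 19408\right) + 30839}{\left(\left(-1080\right) \frac{1}{18158} - \frac{291}{544}\right) - 72 \cdot 24 \cdot \frac{1}{39}} = \frac{-43359 + 30839}{\left(- \frac{540}{9079} - \frac{291}{544}\right) - \frac{576}{13}} = - \frac{12520}{- \frac{2935749}{4938976} - \frac{576}{13}} = - \frac{12520}{- \frac{2883014913}{64206688}} = \left(-12520\right) \left(- \frac{64206688}{2883014913}\right) = \frac{803867733760}{2883014913}$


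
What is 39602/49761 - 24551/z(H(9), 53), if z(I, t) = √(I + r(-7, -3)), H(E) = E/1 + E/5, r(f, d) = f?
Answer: 39602/49761 - 24551*√95/19 ≈ -12594.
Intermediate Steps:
H(E) = 6*E/5 (H(E) = E*1 + E*(⅕) = E + E/5 = 6*E/5)
z(I, t) = √(-7 + I) (z(I, t) = √(I - 7) = √(-7 + I))
39602/49761 - 24551/z(H(9), 53) = 39602/49761 - 24551/√(-7 + (6/5)*9) = 39602*(1/49761) - 24551/√(-7 + 54/5) = 39602/49761 - 24551*√95/19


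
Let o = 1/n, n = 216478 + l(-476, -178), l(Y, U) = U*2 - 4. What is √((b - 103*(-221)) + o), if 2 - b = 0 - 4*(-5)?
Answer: √1062350486037498/216118 ≈ 150.81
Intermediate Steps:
l(Y, U) = -4 + 2*U (l(Y, U) = 2*U - 4 = -4 + 2*U)
b = -18 (b = 2 - (0 - 4*(-5)) = 2 - (0 + 20) = 2 - 1*20 = 2 - 20 = -18)
n = 216118 (n = 216478 + (-4 + 2*(-178)) = 216478 + (-4 - 356) = 216478 - 360 = 216118)
o = 1/216118 ≈ 4.6271e-6
√((b - 103*(-221)) + o) = √((-18 - 103*(-221)) + 1/216118) = √((-18 + 22763) + 1/216118) = √(22745 + 1/216118) = √(4915603911/216118) = √1062350486037498/216118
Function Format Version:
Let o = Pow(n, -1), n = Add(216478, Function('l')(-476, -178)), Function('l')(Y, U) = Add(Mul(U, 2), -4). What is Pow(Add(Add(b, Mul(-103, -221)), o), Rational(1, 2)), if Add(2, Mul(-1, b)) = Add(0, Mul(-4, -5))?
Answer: Mul(Rational(1, 216118), Pow(1062350486037498, Rational(1, 2))) ≈ 150.81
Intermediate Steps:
Function('l')(Y, U) = Add(-4, Mul(2, U)) (Function('l')(Y, U) = Add(Mul(2, U), -4) = Add(-4, Mul(2, U)))
b = -18 (b = Add(2, Mul(-1, Add(0, Mul(-4, -5)))) = Add(2, Mul(-1, Add(0, 20))) = Add(2, Mul(-1, 20)) = Add(2, -20) = -18)
n = 216118 (n = Add(216478, Add(-4, Mul(2, -178))) = Add(216478, Add(-4, -356)) = Add(216478, -360) = 216118)
o = Rational(1, 216118) (o = Pow(216118, -1) = Rational(1, 216118) ≈ 4.6271e-6)
Pow(Add(Add(b, Mul(-103, -221)), o), Rational(1, 2)) = Pow(Add(Add(-18, Mul(-103, -221)), Rational(1, 216118)), Rational(1, 2)) = Pow(Add(Add(-18, 22763), Rational(1, 216118)), Rational(1, 2)) = Pow(Add(22745, Rational(1, 216118)), Rational(1, 2)) = Pow(Rational(4915603911, 216118), Rational(1, 2)) = Mul(Rational(1, 216118), Pow(1062350486037498, Rational(1, 2)))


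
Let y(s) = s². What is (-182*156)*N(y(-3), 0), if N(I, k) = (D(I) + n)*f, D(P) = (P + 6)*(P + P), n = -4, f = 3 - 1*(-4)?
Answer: -52865904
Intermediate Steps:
f = 7 (f = 3 + 4 = 7)
D(P) = 2*P*(6 + P) (D(P) = (6 + P)*(2*P) = 2*P*(6 + P))
N(I, k) = -28 + 14*I*(6 + I) (N(I, k) = (2*I*(6 + I) - 4)*7 = (-4 + 2*I*(6 + I))*7 = -28 + 14*I*(6 + I))
(-182*156)*N(y(-3), 0) = (-182*156)*(-28 + 14*(-3)²*(6 + (-3)²)) = -28392*(-28 + 14*9*(6 + 9)) = -28392*(-28 + 14*9*15) = -28392*(-28 + 1890) = -28392*1862 = -52865904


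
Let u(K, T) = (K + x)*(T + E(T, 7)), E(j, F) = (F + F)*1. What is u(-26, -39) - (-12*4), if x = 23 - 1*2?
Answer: 173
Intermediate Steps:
E(j, F) = 2*F (E(j, F) = (2*F)*1 = 2*F)
x = 21 (x = 23 - 2 = 21)
u(K, T) = (14 + T)*(21 + K) (u(K, T) = (K + 21)*(T + 2*7) = (21 + K)*(T + 14) = (21 + K)*(14 + T) = (14 + T)*(21 + K))
u(-26, -39) - (-12*4) = (294 + 14*(-26) + 21*(-39) - 26*(-39)) - (-12*4) = (294 - 364 - 819 + 1014) - (-48) = 125 - 1*(-48) = 125 + 48 = 173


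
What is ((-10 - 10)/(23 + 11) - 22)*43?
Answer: -16512/17 ≈ -971.29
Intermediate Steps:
((-10 - 10)/(23 + 11) - 22)*43 = (-20/34 - 22)*43 = (-20*1/34 - 22)*43 = (-10/17 - 22)*43 = -384/17*43 = -16512/17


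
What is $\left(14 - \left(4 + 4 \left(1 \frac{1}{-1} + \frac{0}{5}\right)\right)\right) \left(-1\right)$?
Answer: $-14$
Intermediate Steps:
$\left(14 - \left(4 + 4 \left(1 \frac{1}{-1} + \frac{0}{5}\right)\right)\right) \left(-1\right) = \left(14 - \left(4 + 4 \left(1 \left(-1\right) + 0 \cdot \frac{1}{5}\right)\right)\right) \left(-1\right) = \left(14 - \left(4 + 4 \left(-1 + 0\right)\right)\right) \left(-1\right) = \left(14 - 0\right) \left(-1\right) = \left(14 + \left(4 - 4\right)\right) \left(-1\right) = \left(14 + 0\right) \left(-1\right) = 14 \left(-1\right) = -14$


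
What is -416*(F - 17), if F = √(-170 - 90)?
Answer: 7072 - 832*I*√65 ≈ 7072.0 - 6707.8*I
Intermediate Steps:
F = 2*I*√65 (F = √(-260) = 2*I*√65 ≈ 16.125*I)
-416*(F - 17) = -416*(2*I*√65 - 17) = -416*(-17 + 2*I*√65) = 7072 - 832*I*√65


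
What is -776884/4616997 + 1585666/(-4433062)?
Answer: -5382495051905/10233716977407 ≈ -0.52596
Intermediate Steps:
-776884/4616997 + 1585666/(-4433062) = -776884*1/4616997 + 1585666*(-1/4433062) = -776884/4616997 - 792833/2216531 = -5382495051905/10233716977407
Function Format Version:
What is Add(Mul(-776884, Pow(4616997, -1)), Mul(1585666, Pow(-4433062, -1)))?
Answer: Rational(-5382495051905, 10233716977407) ≈ -0.52596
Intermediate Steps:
Add(Mul(-776884, Pow(4616997, -1)), Mul(1585666, Pow(-4433062, -1))) = Add(Mul(-776884, Rational(1, 4616997)), Mul(1585666, Rational(-1, 4433062))) = Add(Rational(-776884, 4616997), Rational(-792833, 2216531)) = Rational(-5382495051905, 10233716977407)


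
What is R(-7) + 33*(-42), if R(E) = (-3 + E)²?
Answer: -1286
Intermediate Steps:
R(-7) + 33*(-42) = (-3 - 7)² + 33*(-42) = (-10)² - 1386 = 100 - 1386 = -1286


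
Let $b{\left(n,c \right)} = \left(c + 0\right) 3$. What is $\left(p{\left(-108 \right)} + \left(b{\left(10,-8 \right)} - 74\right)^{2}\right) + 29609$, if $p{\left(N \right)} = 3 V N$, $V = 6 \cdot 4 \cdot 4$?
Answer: $8109$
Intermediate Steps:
$V = 96$ ($V = 6 \cdot 16 = 96$)
$b{\left(n,c \right)} = 3 c$ ($b{\left(n,c \right)} = c 3 = 3 c$)
$p{\left(N \right)} = 288 N$ ($p{\left(N \right)} = 3 \cdot 96 N = 288 N$)
$\left(p{\left(-108 \right)} + \left(b{\left(10,-8 \right)} - 74\right)^{2}\right) + 29609 = \left(288 \left(-108\right) + \left(3 \left(-8\right) - 74\right)^{2}\right) + 29609 = \left(-31104 + \left(-24 - 74\right)^{2}\right) + 29609 = \left(-31104 + \left(-98\right)^{2}\right) + 29609 = \left(-31104 + 9604\right) + 29609 = -21500 + 29609 = 8109$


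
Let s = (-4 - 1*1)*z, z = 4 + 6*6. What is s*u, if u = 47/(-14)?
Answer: 4700/7 ≈ 671.43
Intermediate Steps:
z = 40 (z = 4 + 36 = 40)
s = -200 (s = (-4 - 1*1)*40 = (-4 - 1)*40 = -5*40 = -200)
u = -47/14 (u = 47*(-1/14) = -47/14 ≈ -3.3571)
s*u = -200*(-47/14) = 4700/7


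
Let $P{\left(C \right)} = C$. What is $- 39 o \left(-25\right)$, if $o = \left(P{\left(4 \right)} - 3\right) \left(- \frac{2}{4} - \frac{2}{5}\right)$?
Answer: $- \frac{1755}{2} \approx -877.5$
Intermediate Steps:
$o = - \frac{9}{10}$ ($o = \left(4 - 3\right) \left(- \frac{2}{4} - \frac{2}{5}\right) = 1 \left(\left(-2\right) \frac{1}{4} - \frac{2}{5}\right) = 1 \left(- \frac{1}{2} - \frac{2}{5}\right) = 1 \left(- \frac{9}{10}\right) = - \frac{9}{10} \approx -0.9$)
$- 39 o \left(-25\right) = \left(-39\right) \left(- \frac{9}{10}\right) \left(-25\right) = \frac{351}{10} \left(-25\right) = - \frac{1755}{2}$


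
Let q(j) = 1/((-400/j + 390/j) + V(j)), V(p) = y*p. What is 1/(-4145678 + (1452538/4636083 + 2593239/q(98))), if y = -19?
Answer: -227168067/1097908109196666455 ≈ -2.0691e-10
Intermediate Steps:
V(p) = -19*p
q(j) = 1/(-19*j - 10/j) (q(j) = 1/((-400/j + 390/j) - 19*j) = 1/(-10/j - 19*j) = 1/(-19*j - 10/j))
1/(-4145678 + (1452538/4636083 + 2593239/q(98))) = 1/(-4145678 + (1452538/4636083 + 2593239/((98/(-10 - 19*98²))))) = 1/(-4145678 + (1452538*(1/4636083) + 2593239/((98/(-10 - 19*9604))))) = 1/(-4145678 + (1452538/4636083 + 2593239/((98/(-10 - 182476))))) = 1/(-4145678 + (1452538/4636083 + 2593239/((98/(-182486))))) = 1/(-4145678 + (1452538/4636083 + 2593239/((98*(-1/182486))))) = 1/(-4145678 + (1452538/4636083 + 2593239/(-49/91243))) = 1/(-4145678 + (1452538/4636083 + 2593239*(-91243/49))) = 1/(-4145678 + (1452538/4636083 - 236614906077/49)) = 1/(-4145678 - 1096966343539002029/227168067) = 1/(-1097908109196666455/227168067) = -227168067/1097908109196666455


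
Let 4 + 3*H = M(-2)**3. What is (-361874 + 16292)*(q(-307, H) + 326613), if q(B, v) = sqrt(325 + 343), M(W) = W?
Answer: -112871573766 - 691164*sqrt(167) ≈ -1.1288e+11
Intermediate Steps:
H = -4 (H = -4/3 + (1/3)*(-2)**3 = -4/3 + (1/3)*(-8) = -4/3 - 8/3 = -4)
q(B, v) = 2*sqrt(167) (q(B, v) = sqrt(668) = 2*sqrt(167))
(-361874 + 16292)*(q(-307, H) + 326613) = (-361874 + 16292)*(2*sqrt(167) + 326613) = -345582*(326613 + 2*sqrt(167)) = -112871573766 - 691164*sqrt(167)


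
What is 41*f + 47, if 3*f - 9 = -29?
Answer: -679/3 ≈ -226.33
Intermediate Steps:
f = -20/3 (f = 3 + (⅓)*(-29) = 3 - 29/3 = -20/3 ≈ -6.6667)
41*f + 47 = 41*(-20/3) + 47 = -820/3 + 47 = -679/3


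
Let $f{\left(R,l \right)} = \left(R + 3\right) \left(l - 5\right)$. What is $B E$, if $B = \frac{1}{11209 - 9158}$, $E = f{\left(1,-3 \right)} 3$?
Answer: $- \frac{96}{2051} \approx -0.046806$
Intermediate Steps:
$f{\left(R,l \right)} = \left(-5 + l\right) \left(3 + R\right)$ ($f{\left(R,l \right)} = \left(3 + R\right) \left(-5 + l\right) = \left(-5 + l\right) \left(3 + R\right)$)
$E = -96$ ($E = \left(-15 - 5 + 3 \left(-3\right) + 1 \left(-3\right)\right) 3 = \left(-15 - 5 - 9 - 3\right) 3 = \left(-32\right) 3 = -96$)
$B = \frac{1}{2051} \approx 0.00048757$
$B E = \frac{1}{2051} \left(-96\right) = - \frac{96}{2051}$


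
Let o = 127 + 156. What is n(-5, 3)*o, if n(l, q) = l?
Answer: -1415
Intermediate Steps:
o = 283
n(-5, 3)*o = -5*283 = -1415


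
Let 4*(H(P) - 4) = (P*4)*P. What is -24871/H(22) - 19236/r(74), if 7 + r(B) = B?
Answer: -11053525/32696 ≈ -338.07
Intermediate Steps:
r(B) = -7 + B
H(P) = 4 + P² (H(P) = 4 + ((P*4)*P)/4 = 4 + ((4*P)*P)/4 = 4 + (4*P²)/4 = 4 + P²)
-24871/H(22) - 19236/r(74) = -24871/(4 + 22²) - 19236/(-7 + 74) = -24871/(4 + 484) - 19236/67 = -24871/488 - 19236*1/67 = -24871*1/488 - 19236/67 = -24871/488 - 19236/67 = -11053525/32696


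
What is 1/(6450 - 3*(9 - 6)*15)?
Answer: 1/6315 ≈ 0.00015835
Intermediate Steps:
1/(6450 - 3*(9 - 6)*15) = 1/(6450 - 3*3*15) = 1/(6450 - 9*15) = 1/(6450 - 135) = 1/6315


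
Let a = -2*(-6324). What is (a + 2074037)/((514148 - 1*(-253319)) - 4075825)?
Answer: -2086685/3308358 ≈ -0.63073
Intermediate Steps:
a = 12648
(a + 2074037)/((514148 - 1*(-253319)) - 4075825) = (12648 + 2074037)/((514148 - 1*(-253319)) - 4075825) = 2086685/((514148 + 253319) - 4075825) = 2086685/(767467 - 4075825) = 2086685/(-3308358) = 2086685*(-1/3308358) = -2086685/3308358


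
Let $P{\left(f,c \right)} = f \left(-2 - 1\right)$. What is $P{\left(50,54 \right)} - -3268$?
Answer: $3118$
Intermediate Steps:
$P{\left(f,c \right)} = - 3 f$ ($P{\left(f,c \right)} = f \left(-3\right) = - 3 f$)
$P{\left(50,54 \right)} - -3268 = \left(-3\right) 50 - -3268 = -150 + 3268 = 3118$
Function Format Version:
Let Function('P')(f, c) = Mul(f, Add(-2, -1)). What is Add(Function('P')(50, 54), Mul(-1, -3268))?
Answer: 3118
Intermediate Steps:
Function('P')(f, c) = Mul(-3, f) (Function('P')(f, c) = Mul(f, -3) = Mul(-3, f))
Add(Function('P')(50, 54), Mul(-1, -3268)) = Add(Mul(-3, 50), Mul(-1, -3268)) = Add(-150, 3268) = 3118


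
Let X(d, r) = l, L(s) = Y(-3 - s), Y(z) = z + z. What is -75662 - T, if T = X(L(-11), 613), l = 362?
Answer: -76024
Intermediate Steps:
Y(z) = 2*z
L(s) = -6 - 2*s (L(s) = 2*(-3 - s) = -6 - 2*s)
X(d, r) = 362
T = 362
-75662 - T = -75662 - 1*362 = -75662 - 362 = -76024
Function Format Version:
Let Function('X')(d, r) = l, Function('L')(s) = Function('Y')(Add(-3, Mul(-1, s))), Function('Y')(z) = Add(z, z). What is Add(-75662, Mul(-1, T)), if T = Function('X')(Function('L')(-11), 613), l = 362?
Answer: -76024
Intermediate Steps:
Function('Y')(z) = Mul(2, z)
Function('L')(s) = Add(-6, Mul(-2, s)) (Function('L')(s) = Mul(2, Add(-3, Mul(-1, s))) = Add(-6, Mul(-2, s)))
Function('X')(d, r) = 362
T = 362
Add(-75662, Mul(-1, T)) = Add(-75662, Mul(-1, 362)) = Add(-75662, -362) = -76024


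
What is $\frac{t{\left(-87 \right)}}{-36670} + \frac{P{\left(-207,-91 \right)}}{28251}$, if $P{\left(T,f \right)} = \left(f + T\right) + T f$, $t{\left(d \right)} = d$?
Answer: $\frac{682282967}{1035964170} \approx 0.6586$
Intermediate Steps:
$P{\left(T,f \right)} = T + f + T f$ ($P{\left(T,f \right)} = \left(T + f\right) + T f = T + f + T f$)
$\frac{t{\left(-87 \right)}}{-36670} + \frac{P{\left(-207,-91 \right)}}{28251} = - \frac{87}{-36670} + \frac{-207 - 91 - -18837}{28251} = \left(-87\right) \left(- \frac{1}{36670}\right) + \left(-207 - 91 + 18837\right) \frac{1}{28251} = \frac{87}{36670} + 18539 \cdot \frac{1}{28251} = \frac{87}{36670} + \frac{18539}{28251} = \frac{682282967}{1035964170}$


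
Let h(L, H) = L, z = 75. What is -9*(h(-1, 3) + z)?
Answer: -666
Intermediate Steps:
-9*(h(-1, 3) + z) = -9*(-1 + 75) = -9*74 = -666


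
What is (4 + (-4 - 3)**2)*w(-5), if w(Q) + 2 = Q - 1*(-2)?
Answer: -265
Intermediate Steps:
w(Q) = Q (w(Q) = -2 + (Q - 1*(-2)) = -2 + (Q + 2) = -2 + (2 + Q) = Q)
(4 + (-4 - 3)**2)*w(-5) = (4 + (-4 - 3)**2)*(-5) = (4 + (-7)**2)*(-5) = (4 + 49)*(-5) = 53*(-5) = -265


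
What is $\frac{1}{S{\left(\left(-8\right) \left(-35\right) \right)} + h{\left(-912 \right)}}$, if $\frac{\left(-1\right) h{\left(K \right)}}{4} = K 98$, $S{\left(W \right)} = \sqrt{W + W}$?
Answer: $\frac{3192}{1141152763} - \frac{\sqrt{35}}{31952277364} \approx 2.797 \cdot 10^{-6}$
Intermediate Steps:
$S{\left(W \right)} = \sqrt{2} \sqrt{W}$ ($S{\left(W \right)} = \sqrt{2 W} = \sqrt{2} \sqrt{W}$)
$h{\left(K \right)} = - 392 K$ ($h{\left(K \right)} = - 4 K 98 = - 4 \cdot 98 K = - 392 K$)
$\frac{1}{S{\left(\left(-8\right) \left(-35\right) \right)} + h{\left(-912 \right)}} = \frac{1}{\sqrt{2} \sqrt{\left(-8\right) \left(-35\right)} - -357504} = \frac{1}{\sqrt{2} \sqrt{280} + 357504} = \frac{1}{\sqrt{2} \cdot 2 \sqrt{70} + 357504} = \frac{1}{4 \sqrt{35} + 357504} = \frac{1}{357504 + 4 \sqrt{35}}$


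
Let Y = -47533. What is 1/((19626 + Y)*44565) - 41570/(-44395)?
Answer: 10339917723991/11042594364945 ≈ 0.93637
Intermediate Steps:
1/((19626 + Y)*44565) - 41570/(-44395) = 1/((19626 - 47533)*44565) - 41570/(-44395) = (1/44565)/(-27907) - 41570*(-1/44395) = -1/27907*1/44565 + 8314/8879 = -1/1243675455 + 8314/8879 = 10339917723991/11042594364945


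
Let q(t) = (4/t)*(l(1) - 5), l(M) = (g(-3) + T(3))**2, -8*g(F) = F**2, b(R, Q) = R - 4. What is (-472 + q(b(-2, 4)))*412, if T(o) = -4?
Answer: -4807319/24 ≈ -2.0031e+5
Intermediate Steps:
b(R, Q) = -4 + R
g(F) = -F**2/8
l(M) = 1681/64 (l(M) = (-1/8*(-3)**2 - 4)**2 = (-1/8*9 - 4)**2 = (-9/8 - 4)**2 = (-41/8)**2 = 1681/64)
q(t) = 1361/(16*t) (q(t) = (4/t)*(1681/64 - 5) = (4/t)*(1361/64) = 1361/(16*t))
(-472 + q(b(-2, 4)))*412 = (-472 + 1361/(16*(-4 - 2)))*412 = (-472 + (1361/16)/(-6))*412 = (-472 + (1361/16)*(-1/6))*412 = (-472 - 1361/96)*412 = -46673/96*412 = -4807319/24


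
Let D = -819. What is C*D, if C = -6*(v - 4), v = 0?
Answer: -19656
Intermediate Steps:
C = 24 (C = -6*(0 - 4) = -6*(-4) = 24)
C*D = 24*(-819) = -19656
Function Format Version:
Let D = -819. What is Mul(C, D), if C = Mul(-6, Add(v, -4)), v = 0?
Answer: -19656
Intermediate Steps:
C = 24 (C = Mul(-6, Add(0, -4)) = Mul(-6, -4) = 24)
Mul(C, D) = Mul(24, -819) = -19656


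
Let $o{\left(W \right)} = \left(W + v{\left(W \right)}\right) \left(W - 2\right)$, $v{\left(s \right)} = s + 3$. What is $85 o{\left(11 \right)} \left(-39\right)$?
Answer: $-745875$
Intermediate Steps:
$v{\left(s \right)} = 3 + s$
$o{\left(W \right)} = \left(-2 + W\right) \left(3 + 2 W\right)$ ($o{\left(W \right)} = \left(W + \left(3 + W\right)\right) \left(W - 2\right) = \left(3 + 2 W\right) \left(-2 + W\right) = \left(-2 + W\right) \left(3 + 2 W\right)$)
$85 o{\left(11 \right)} \left(-39\right) = 85 \left(-6 - 11 + 2 \cdot 11^{2}\right) \left(-39\right) = 85 \left(-6 - 11 + 2 \cdot 121\right) \left(-39\right) = 85 \left(-6 - 11 + 242\right) \left(-39\right) = 85 \cdot 225 \left(-39\right) = 19125 \left(-39\right) = -745875$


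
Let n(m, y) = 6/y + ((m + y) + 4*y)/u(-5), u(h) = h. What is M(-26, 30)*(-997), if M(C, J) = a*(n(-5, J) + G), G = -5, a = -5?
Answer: -168493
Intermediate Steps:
n(m, y) = -y + 6/y - m/5 (n(m, y) = 6/y + ((m + y) + 4*y)/(-5) = 6/y + (m + 5*y)*(-⅕) = 6/y + (-y - m/5) = -y + 6/y - m/5)
M(C, J) = 20 - 30/J + 5*J (M(C, J) = -5*((-J + 6/J - ⅕*(-5)) - 5) = -5*((-J + 6/J + 1) - 5) = -5*((1 - J + 6/J) - 5) = -5*(-4 - J + 6/J) = 20 - 30/J + 5*J)
M(-26, 30)*(-997) = (20 - 30/30 + 5*30)*(-997) = (20 - 30*1/30 + 150)*(-997) = (20 - 1 + 150)*(-997) = 169*(-997) = -168493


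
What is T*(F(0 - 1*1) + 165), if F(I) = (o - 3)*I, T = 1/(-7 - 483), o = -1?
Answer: -169/490 ≈ -0.34490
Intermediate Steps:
T = -1/490 (T = 1/(-490) = -1/490 ≈ -0.0020408)
F(I) = -4*I (F(I) = (-1 - 3)*I = -4*I)
T*(F(0 - 1*1) + 165) = -(-4*(0 - 1*1) + 165)/490 = -(-4*(0 - 1) + 165)/490 = -(-4*(-1) + 165)/490 = -(4 + 165)/490 = -1/490*169 = -169/490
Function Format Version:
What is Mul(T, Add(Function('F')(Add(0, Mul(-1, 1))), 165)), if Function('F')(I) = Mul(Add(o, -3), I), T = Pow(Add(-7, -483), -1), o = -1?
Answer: Rational(-169, 490) ≈ -0.34490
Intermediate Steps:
T = Rational(-1, 490) (T = Pow(-490, -1) = Rational(-1, 490) ≈ -0.0020408)
Function('F')(I) = Mul(-4, I) (Function('F')(I) = Mul(Add(-1, -3), I) = Mul(-4, I))
Mul(T, Add(Function('F')(Add(0, Mul(-1, 1))), 165)) = Mul(Rational(-1, 490), Add(Mul(-4, Add(0, Mul(-1, 1))), 165)) = Mul(Rational(-1, 490), Add(Mul(-4, Add(0, -1)), 165)) = Mul(Rational(-1, 490), Add(Mul(-4, -1), 165)) = Mul(Rational(-1, 490), Add(4, 165)) = Mul(Rational(-1, 490), 169) = Rational(-169, 490)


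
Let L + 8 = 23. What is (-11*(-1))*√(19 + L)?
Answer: 11*√34 ≈ 64.141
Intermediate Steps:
L = 15 (L = -8 + 23 = 15)
(-11*(-1))*√(19 + L) = (-11*(-1))*√(19 + 15) = 11*√34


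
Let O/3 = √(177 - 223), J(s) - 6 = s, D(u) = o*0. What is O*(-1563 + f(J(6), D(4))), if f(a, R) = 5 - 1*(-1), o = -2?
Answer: -4671*I*√46 ≈ -31680.0*I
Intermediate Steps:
D(u) = 0 (D(u) = -2*0 = 0)
J(s) = 6 + s
f(a, R) = 6 (f(a, R) = 5 + 1 = 6)
O = 3*I*√46 (O = 3*√(177 - 223) = 3*√(-46) = 3*(I*√46) = 3*I*√46 ≈ 20.347*I)
O*(-1563 + f(J(6), D(4))) = (3*I*√46)*(-1563 + 6) = (3*I*√46)*(-1557) = -4671*I*√46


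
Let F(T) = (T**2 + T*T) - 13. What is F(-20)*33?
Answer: 25971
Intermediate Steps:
F(T) = -13 + 2*T**2 (F(T) = (T**2 + T**2) - 13 = 2*T**2 - 13 = -13 + 2*T**2)
F(-20)*33 = (-13 + 2*(-20)**2)*33 = (-13 + 2*400)*33 = (-13 + 800)*33 = 787*33 = 25971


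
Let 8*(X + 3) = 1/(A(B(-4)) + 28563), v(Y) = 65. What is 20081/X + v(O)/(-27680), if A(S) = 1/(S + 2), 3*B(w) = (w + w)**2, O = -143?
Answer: -889086616467205/132824810656 ≈ -6693.7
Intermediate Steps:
B(w) = 4*w**2/3 (B(w) = (w + w)**2/3 = (2*w)**2/3 = (4*w**2)/3 = 4*w**2/3)
A(S) = 1/(2 + S)
X = -23992921/7997652 (X = -3 + 1/(8*(1/(2 + (4/3)*(-4)**2) + 28563)) = -3 + 1/(8*(1/(2 + (4/3)*16) + 28563)) = -3 + 1/(8*(1/(2 + 64/3) + 28563)) = -3 + 1/(8*(1/(70/3) + 28563)) = -3 + 1/(8*(3/70 + 28563)) = -3 + 1/(8*(1999413/70)) = -3 + (1/8)*(70/1999413) = -3 + 35/7997652 = -23992921/7997652 ≈ -3.0000)
20081/X + v(O)/(-27680) = 20081/(-23992921/7997652) + 65/(-27680) = 20081*(-7997652/23992921) + 65*(-1/27680) = -160600849812/23992921 - 13/5536 = -889086616467205/132824810656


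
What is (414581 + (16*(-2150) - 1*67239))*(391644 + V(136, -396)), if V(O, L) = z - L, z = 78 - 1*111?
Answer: 122675454594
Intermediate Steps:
z = -33 (z = 78 - 111 = -33)
V(O, L) = -33 - L
(414581 + (16*(-2150) - 1*67239))*(391644 + V(136, -396)) = (414581 + (16*(-2150) - 1*67239))*(391644 + (-33 - 1*(-396))) = (414581 + (-34400 - 67239))*(391644 + (-33 + 396)) = (414581 - 101639)*(391644 + 363) = 312942*392007 = 122675454594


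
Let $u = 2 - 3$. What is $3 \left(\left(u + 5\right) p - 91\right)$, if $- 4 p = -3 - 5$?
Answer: $-249$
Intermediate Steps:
$p = 2$ ($p = - \frac{-3 - 5}{4} = \left(- \frac{1}{4}\right) \left(-8\right) = 2$)
$u = -1$ ($u = 2 - 3 = -1$)
$3 \left(\left(u + 5\right) p - 91\right) = 3 \left(\left(-1 + 5\right) 2 - 91\right) = 3 \left(4 \cdot 2 - 91\right) = 3 \left(8 - 91\right) = 3 \left(-83\right) = -249$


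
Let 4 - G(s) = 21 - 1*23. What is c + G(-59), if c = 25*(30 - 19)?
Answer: 281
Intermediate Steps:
G(s) = 6 (G(s) = 4 - (21 - 1*23) = 4 - (21 - 23) = 4 - 1*(-2) = 4 + 2 = 6)
c = 275 (c = 25*11 = 275)
c + G(-59) = 275 + 6 = 281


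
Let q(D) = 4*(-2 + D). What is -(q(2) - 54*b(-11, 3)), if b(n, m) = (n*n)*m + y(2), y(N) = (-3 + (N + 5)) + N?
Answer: 19926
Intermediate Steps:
q(D) = -8 + 4*D
y(N) = 2 + 2*N (y(N) = (-3 + (5 + N)) + N = (2 + N) + N = 2 + 2*N)
b(n, m) = 6 + m*n² (b(n, m) = (n*n)*m + (2 + 2*2) = n²*m + (2 + 4) = m*n² + 6 = 6 + m*n²)
-(q(2) - 54*b(-11, 3)) = -((-8 + 4*2) - 54*(6 + 3*(-11)²)) = -((-8 + 8) - 54*(6 + 3*121)) = -(0 - 54*(6 + 363)) = -(0 - 54*369) = -(0 - 19926) = -1*(-19926) = 19926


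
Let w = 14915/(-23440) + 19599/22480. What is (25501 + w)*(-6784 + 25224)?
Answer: 38716499076376/82333 ≈ 4.7024e+8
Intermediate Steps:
w = 96962/411665 (w = 14915*(-1/23440) + 19599*(1/22480) = -2983/4688 + 19599/22480 = 96962/411665 ≈ 0.23554)
(25501 + w)*(-6784 + 25224) = (25501 + 96962/411665)*(-6784 + 25224) = (10497966127/411665)*18440 = 38716499076376/82333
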